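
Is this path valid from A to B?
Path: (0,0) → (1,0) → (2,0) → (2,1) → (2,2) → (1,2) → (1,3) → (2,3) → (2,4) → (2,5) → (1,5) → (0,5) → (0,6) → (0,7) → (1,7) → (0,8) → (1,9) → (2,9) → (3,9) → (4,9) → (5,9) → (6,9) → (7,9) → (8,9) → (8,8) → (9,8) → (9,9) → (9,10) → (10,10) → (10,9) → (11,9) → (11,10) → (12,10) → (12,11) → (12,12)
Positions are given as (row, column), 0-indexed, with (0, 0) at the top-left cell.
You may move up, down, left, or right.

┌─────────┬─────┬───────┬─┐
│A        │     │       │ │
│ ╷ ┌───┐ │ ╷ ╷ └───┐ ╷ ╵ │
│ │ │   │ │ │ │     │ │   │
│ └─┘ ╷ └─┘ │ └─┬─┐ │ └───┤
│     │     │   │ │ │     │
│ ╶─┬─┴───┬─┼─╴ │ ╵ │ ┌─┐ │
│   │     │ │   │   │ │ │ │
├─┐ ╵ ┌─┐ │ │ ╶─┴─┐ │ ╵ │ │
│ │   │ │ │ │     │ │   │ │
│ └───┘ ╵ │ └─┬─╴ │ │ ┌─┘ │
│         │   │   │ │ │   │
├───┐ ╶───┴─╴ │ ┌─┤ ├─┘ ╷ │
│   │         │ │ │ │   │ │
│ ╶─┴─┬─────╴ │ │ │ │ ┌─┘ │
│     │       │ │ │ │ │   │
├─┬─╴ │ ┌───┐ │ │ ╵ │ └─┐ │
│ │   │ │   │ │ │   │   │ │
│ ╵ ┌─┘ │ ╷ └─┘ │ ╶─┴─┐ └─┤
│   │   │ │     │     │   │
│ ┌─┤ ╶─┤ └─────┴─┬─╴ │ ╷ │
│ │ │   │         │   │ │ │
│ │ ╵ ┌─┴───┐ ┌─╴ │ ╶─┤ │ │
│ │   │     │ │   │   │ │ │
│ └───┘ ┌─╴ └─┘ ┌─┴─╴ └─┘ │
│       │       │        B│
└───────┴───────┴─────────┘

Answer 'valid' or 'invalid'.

Checking path validity:
Result: Invalid move at step 15: cannot move from (1, 7) to (0, 8).

invalid

Correct solution:

┌─────────┬─────┬───────┬─┐
│A        │↱ → ↓│       │ │
│ ╷ ┌───┐ │ ╷ ╷ └───┐ ╷ ╵ │
│↓│ │↱ ↓│ │↑│ │↳ → ↓│ │   │
│ └─┘ ╷ └─┘ │ └─┬─┐ │ └───┤
│↳ → ↑│↳ → ↑│   │ │↓│     │
│ ╶─┬─┴───┬─┼─╴ │ ╵ │ ┌─┐ │
│   │     │ │   │  ↓│ │ │ │
├─┐ ╵ ┌─┐ │ │ ╶─┴─┐ │ ╵ │ │
│ │   │ │ │ │     │↓│   │ │
│ └───┘ ╵ │ └─┬─╴ │ │ ┌─┘ │
│         │   │   │↓│ │   │
├───┐ ╶───┴─╴ │ ┌─┤ ├─┘ ╷ │
│   │         │ │ │↓│   │ │
│ ╶─┴─┬─────╴ │ │ │ │ ┌─┘ │
│     │       │ │ │↓│ │   │
├─┬─╴ │ ┌───┐ │ │ ╵ │ └─┐ │
│ │   │ │   │ │ │↓ ↲│   │ │
│ ╵ ┌─┘ │ ╷ └─┘ │ ╶─┴─┐ └─┤
│   │   │ │     │↳ → ↓│   │
│ ┌─┤ ╶─┤ └─────┴─┬─╴ │ ╷ │
│ │ │   │         │↓ ↲│ │ │
│ │ ╵ ┌─┴───┐ ┌─╴ │ ╶─┤ │ │
│ │   │     │ │   │↳ ↓│ │ │
│ └───┘ ┌─╴ └─┘ ┌─┴─╴ └─┘ │
│       │       │    ↳ → B│
└───────┴───────┴─────────┘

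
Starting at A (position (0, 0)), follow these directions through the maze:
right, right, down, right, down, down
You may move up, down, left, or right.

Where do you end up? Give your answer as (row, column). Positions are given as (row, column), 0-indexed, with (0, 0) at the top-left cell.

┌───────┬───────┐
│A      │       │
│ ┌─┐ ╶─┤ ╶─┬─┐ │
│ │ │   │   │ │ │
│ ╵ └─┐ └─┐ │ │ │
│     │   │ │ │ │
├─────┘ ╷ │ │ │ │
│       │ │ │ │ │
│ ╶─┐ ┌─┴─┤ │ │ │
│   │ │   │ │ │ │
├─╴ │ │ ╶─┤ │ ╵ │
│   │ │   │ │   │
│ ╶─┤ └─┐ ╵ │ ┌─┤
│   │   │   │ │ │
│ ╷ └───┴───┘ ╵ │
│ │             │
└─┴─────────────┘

Following directions step by step:
Start: (0, 0)
  right: (0, 0) → (0, 1)
  right: (0, 1) → (0, 2)
  down: (0, 2) → (1, 2)
  right: (1, 2) → (1, 3)
  down: (1, 3) → (2, 3)
  down: (2, 3) → (3, 3)
Final position: (3, 3)

Path taken:

┌───────┬───────┐
│A → ↓  │       │
│ ┌─┐ ╶─┤ ╶─┬─┐ │
│ │ │↳ ↓│   │ │ │
│ ╵ └─┐ └─┐ │ │ │
│     │↓  │ │ │ │
├─────┘ ╷ │ │ │ │
│      B│ │ │ │ │
│ ╶─┐ ┌─┴─┤ │ │ │
│   │ │   │ │ │ │
├─╴ │ │ ╶─┤ │ ╵ │
│   │ │   │ │   │
│ ╶─┤ └─┐ ╵ │ ┌─┤
│   │   │   │ │ │
│ ╷ └───┴───┘ ╵ │
│ │             │
└─┴─────────────┘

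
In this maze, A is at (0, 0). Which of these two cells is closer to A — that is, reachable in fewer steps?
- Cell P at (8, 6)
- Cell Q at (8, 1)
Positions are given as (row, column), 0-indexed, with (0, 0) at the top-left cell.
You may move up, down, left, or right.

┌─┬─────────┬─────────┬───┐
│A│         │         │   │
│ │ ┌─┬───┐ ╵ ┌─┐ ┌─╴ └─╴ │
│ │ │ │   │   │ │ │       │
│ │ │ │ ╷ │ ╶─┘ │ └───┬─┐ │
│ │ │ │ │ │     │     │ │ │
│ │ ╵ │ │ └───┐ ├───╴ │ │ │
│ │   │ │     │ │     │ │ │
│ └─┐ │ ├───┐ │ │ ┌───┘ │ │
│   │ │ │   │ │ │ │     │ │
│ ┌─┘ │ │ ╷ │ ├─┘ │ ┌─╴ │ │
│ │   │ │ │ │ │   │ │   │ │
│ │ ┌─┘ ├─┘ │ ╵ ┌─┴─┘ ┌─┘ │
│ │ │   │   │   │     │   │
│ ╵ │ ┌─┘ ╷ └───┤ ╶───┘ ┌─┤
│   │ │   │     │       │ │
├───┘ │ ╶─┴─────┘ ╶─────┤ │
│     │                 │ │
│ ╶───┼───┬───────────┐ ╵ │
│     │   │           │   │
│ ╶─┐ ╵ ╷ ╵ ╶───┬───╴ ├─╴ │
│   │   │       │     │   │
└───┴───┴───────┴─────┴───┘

Shortest path A → P at (8, 6): 44 steps
Shortest path A → Q at (8, 1): 55 steps

P is closer (44 steps vs 55 steps).

Path to P:

┌─┬─────────┬─────────┬───┐
│A│↱ → → → ↓│↱ → → → ↓│   │
│ │ ┌─┬───┐ ╵ ┌─┐ ┌─╴ └─╴ │
│↓│↑│ │   │↳ ↑│ │ │  ↳ → ↓│
│ │ │ │ ╷ │ ╶─┘ │ └───┬─┐ │
│↓│↑│ │ │ │     │     │ │↓│
│ │ ╵ │ │ └───┐ ├───╴ │ │ │
│↓│↑ ↰│ │     │ │     │ │↓│
│ └─┐ │ ├───┐ │ │ ┌───┘ │ │
│↓  │↑│ │   │ │ │ │     │↓│
│ ┌─┘ │ │ ╷ │ ├─┘ │ ┌─╴ │ │
│↓│↱ ↑│ │ │ │ │   │ │   │↓│
│ │ ┌─┘ ├─┘ │ ╵ ┌─┴─┘ ┌─┘ │
│↓│↑│   │   │   │     │↓ ↲│
│ ╵ │ ┌─┘ ╷ └───┤ ╶───┘ ┌─┤
│↳ ↑│ │   │     │↓ ← ← ↲│ │
├───┘ │ ╶─┴─────┘ ╶─────┤ │
│     │      P ← ↲      │ │
│ ╶───┼───┬───────────┐ ╵ │
│     │   │           │   │
│ ╶─┐ ╵ ╷ ╵ ╶───┬───╴ ├─╴ │
│   │   │       │     │   │
└───┴───┴───────┴─────┴───┘

Path to Q:

┌─┬─────────┬─────────┬───┐
│A│↱ → → → ↓│↱ → ↓    │   │
│ │ ┌─┬───┐ ╵ ┌─┐ ┌─╴ └─╴ │
│↓│↑│ │↓ ↰│↳ ↑│ │↓│       │
│ │ │ │ ╷ │ ╶─┘ │ └───┬─┐ │
│↓│↑│ │↓│↑│     │↳ → ↓│ │ │
│ │ ╵ │ │ └───┐ ├───╴ │ │ │
│↓│↑ ↰│↓│↑ ← ↰│ │↓ ← ↲│ │ │
│ └─┐ │ ├───┐ │ │ ┌───┘ │ │
│↓  │↑│↓│   │↑│ │↓│     │ │
│ ┌─┘ │ │ ╷ │ ├─┘ │ ┌─╴ │ │
│↓│↱ ↑│↓│ │ │↑│↓ ↲│ │   │ │
│ │ ┌─┘ ├─┘ │ ╵ ┌─┴─┘ ┌─┘ │
│↓│↑│↓ ↲│   │↑ ↲│     │   │
│ ╵ │ ┌─┘ ╷ └───┤ ╶───┘ ┌─┤
│↳ ↑│↓│   │     │       │ │
├───┘ │ ╶─┴─────┘ ╶─────┤ │
│  Q ↲│                 │ │
│ ╶───┼───┬───────────┐ ╵ │
│     │   │           │   │
│ ╶─┐ ╵ ╷ ╵ ╶───┬───╴ ├─╴ │
│   │   │       │     │   │
└───┴───┴───────┴─────┴───┘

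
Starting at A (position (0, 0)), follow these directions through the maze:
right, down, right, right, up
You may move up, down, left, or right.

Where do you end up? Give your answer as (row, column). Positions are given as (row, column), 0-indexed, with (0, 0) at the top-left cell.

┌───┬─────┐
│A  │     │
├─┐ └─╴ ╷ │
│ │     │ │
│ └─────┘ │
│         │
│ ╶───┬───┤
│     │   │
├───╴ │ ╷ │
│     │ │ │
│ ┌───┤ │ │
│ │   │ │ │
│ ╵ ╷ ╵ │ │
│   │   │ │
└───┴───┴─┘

Following directions step by step:
Start: (0, 0)
  right: (0, 0) → (0, 1)
  down: (0, 1) → (1, 1)
  right: (1, 1) → (1, 2)
  right: (1, 2) → (1, 3)
  up: (1, 3) → (0, 3)
Final position: (0, 3)

Path taken:

┌───┬─────┐
│A ↓│  B  │
├─┐ └─╴ ╷ │
│ │↳ → ↑│ │
│ └─────┘ │
│         │
│ ╶───┬───┤
│     │   │
├───╴ │ ╷ │
│     │ │ │
│ ┌───┤ │ │
│ │   │ │ │
│ ╵ ╷ ╵ │ │
│   │   │ │
└───┴───┴─┘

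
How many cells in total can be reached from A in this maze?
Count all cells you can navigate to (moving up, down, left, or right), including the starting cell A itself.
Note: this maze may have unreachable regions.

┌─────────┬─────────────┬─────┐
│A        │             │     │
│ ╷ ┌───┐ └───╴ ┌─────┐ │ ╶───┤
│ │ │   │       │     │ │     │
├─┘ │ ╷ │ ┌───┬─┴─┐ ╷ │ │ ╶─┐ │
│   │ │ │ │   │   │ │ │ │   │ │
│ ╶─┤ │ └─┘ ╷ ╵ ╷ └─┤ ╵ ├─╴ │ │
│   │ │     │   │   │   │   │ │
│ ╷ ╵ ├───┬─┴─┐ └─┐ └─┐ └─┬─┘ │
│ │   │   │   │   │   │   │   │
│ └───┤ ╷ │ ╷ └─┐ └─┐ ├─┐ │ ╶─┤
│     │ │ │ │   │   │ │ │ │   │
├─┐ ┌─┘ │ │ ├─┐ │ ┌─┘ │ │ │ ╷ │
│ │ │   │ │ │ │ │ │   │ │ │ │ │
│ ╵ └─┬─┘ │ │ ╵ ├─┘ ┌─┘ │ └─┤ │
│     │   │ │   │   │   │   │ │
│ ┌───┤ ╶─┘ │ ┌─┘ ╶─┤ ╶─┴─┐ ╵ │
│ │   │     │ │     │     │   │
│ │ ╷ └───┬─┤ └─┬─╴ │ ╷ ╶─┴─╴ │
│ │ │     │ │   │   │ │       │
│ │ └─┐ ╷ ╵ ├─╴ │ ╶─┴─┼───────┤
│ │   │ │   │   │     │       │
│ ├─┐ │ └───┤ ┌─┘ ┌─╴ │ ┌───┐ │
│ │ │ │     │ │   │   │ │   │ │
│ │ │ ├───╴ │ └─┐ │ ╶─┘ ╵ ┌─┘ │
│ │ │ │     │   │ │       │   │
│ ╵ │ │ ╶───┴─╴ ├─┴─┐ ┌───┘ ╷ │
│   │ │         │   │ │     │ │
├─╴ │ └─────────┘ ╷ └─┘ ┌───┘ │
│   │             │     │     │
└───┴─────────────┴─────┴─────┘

Using BFS/flood-fill to find all reachable cells from A:
Maze size: 15 × 15 = 225 total cells
All cells are reachable — the maze is fully connected.
Reachable cells: 225

Reachable region (· marks reachable cells):

┌─────────┬─────────────┬─────┐
│A · · · ·│· · · · · · ·│· · ·│
│ ╷ ┌───┐ └───╴ ┌─────┐ │ ╶───┤
│·│·│· ·│· · · ·│· · ·│·│· · ·│
├─┘ │ ╷ │ ┌───┬─┴─┐ ╷ │ │ ╶─┐ │
│· ·│·│·│·│· ·│· ·│·│·│·│· ·│·│
│ ╶─┤ │ └─┘ ╷ ╵ ╷ └─┤ ╵ ├─╴ │ │
│· ·│·│· · ·│· ·│· ·│· ·│· ·│·│
│ ╷ ╵ ├───┬─┴─┐ └─┐ └─┐ └─┬─┘ │
│·│· ·│· ·│· ·│· ·│· ·│· ·│· ·│
│ └───┤ ╷ │ ╷ └─┐ └─┐ ├─┐ │ ╶─┤
│· · ·│·│·│·│· ·│· ·│·│·│·│· ·│
├─┐ ┌─┘ │ │ ├─┐ │ ┌─┘ │ │ │ ╷ │
│·│·│· ·│·│·│·│·│·│· ·│·│·│·│·│
│ ╵ └─┬─┘ │ │ ╵ ├─┘ ┌─┘ │ └─┤ │
│· · ·│· ·│·│· ·│· ·│· ·│· ·│·│
│ ┌───┤ ╶─┘ │ ┌─┘ ╶─┤ ╶─┴─┐ ╵ │
│·│· ·│· · ·│·│· · ·│· · ·│· ·│
│ │ ╷ └───┬─┤ └─┬─╴ │ ╷ ╶─┴─╴ │
│·│·│· · ·│·│· ·│· ·│·│· · · ·│
│ │ └─┐ ╷ ╵ ├─╴ │ ╶─┴─┼───────┤
│·│· ·│·│· ·│· ·│· · ·│· · · ·│
│ ├─┐ │ └───┤ ┌─┘ ┌─╴ │ ┌───┐ │
│·│·│·│· · ·│·│· ·│· ·│·│· ·│·│
│ │ │ ├───╴ │ └─┐ │ ╶─┘ ╵ ┌─┘ │
│·│·│·│· · ·│· ·│·│· · · ·│· ·│
│ ╵ │ │ ╶───┴─╴ ├─┴─┐ ┌───┘ ╷ │
│· ·│·│· · · · ·│· ·│·│· · ·│·│
├─╴ │ └─────────┘ ╷ └─┘ ┌───┘ │
│· ·│· · · · · · ·│· · ·│· · ·│
└───┴─────────────┴─────┴─────┘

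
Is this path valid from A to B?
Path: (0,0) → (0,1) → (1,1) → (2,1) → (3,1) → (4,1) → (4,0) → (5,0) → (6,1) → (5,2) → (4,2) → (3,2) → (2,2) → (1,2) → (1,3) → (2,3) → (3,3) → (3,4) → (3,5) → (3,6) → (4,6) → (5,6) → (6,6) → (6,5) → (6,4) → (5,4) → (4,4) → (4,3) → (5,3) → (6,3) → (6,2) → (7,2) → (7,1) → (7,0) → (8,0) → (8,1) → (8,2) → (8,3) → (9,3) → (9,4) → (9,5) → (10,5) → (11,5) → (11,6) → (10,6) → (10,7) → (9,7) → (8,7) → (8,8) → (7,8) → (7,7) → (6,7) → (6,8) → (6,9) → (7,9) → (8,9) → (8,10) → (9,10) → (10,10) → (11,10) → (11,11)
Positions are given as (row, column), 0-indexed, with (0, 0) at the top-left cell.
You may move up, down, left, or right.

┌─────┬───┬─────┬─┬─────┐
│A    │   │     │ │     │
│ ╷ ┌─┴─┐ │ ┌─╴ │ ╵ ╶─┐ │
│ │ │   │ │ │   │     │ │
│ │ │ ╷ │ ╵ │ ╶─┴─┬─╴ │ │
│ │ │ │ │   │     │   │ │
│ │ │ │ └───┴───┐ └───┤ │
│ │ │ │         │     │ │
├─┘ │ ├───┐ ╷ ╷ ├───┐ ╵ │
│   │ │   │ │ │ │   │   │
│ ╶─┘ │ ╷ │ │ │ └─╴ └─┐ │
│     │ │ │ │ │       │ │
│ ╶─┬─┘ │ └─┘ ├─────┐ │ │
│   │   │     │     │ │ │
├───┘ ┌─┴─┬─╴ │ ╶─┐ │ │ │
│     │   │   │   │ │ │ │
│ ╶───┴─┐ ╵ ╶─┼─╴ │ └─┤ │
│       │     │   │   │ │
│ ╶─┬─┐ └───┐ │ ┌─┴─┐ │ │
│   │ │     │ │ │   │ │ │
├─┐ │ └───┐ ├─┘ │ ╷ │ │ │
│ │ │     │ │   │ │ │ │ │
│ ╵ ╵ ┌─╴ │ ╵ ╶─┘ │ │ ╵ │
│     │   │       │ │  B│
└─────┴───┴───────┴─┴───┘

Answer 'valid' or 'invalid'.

Checking path validity:
Result: Invalid move at step 8: cannot move from (5, 0) to (6, 1).

invalid

Correct solution:

┌─────┬───┬─────┬─┬─────┐
│A ↓  │   │     │ │     │
│ ╷ ┌─┴─┐ │ ┌─╴ │ ╵ ╶─┐ │
│ │↓│↱ ↓│ │ │   │     │ │
│ │ │ ╷ │ ╵ │ ╶─┴─┬─╴ │ │
│ │↓│↑│↓│   │     │   │ │
│ │ │ │ └───┴───┐ └───┤ │
│ │↓│↑│↳ → → ↓  │     │ │
├─┘ │ ├───┐ ╷ ╷ ├───┐ ╵ │
│↓ ↲│↑│↓ ↰│ │↓│ │   │   │
│ ╶─┘ │ ╷ │ │ │ └─╴ └─┐ │
│↳ → ↑│↓│↑│ │↓│       │ │
│ ╶─┬─┘ │ └─┘ ├─────┐ │ │
│   │↓ ↲│↑ ← ↲│↱ → ↓│ │ │
├───┘ ┌─┴─┬─╴ │ ╶─┐ │ │ │
│↓ ← ↲│   │   │↑ ↰│↓│ │ │
│ ╶───┴─┐ ╵ ╶─┼─╴ │ └─┤ │
│↳ → → ↓│     │↱ ↑│↳ ↓│ │
│ ╶─┬─┐ └───┐ │ ┌─┴─┐ │ │
│   │ │↳ → ↓│ │↑│   │↓│ │
├─┐ │ └───┐ ├─┘ │ ╷ │ │ │
│ │ │     │↓│↱ ↑│ │ │↓│ │
│ ╵ ╵ ┌─╴ │ ╵ ╶─┘ │ │ ╵ │
│     │   │↳ ↑    │ │↳ B│
└─────┴───┴───────┴─┴───┘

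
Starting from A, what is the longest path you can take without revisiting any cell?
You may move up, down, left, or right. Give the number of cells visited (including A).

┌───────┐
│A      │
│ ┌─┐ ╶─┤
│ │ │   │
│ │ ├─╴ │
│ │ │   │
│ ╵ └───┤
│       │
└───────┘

Finding longest simple path using DFS:
Start: (0, 0)
Longest path visits 7 cells
Path: A → down → down → down → right → up → up

Solution:

┌───────┐
│A      │
│ ┌─┐ ╶─┤
│↓│B│   │
│ │ ├─╴ │
│↓│↑│   │
│ ╵ └───┤
│↳ ↑    │
└───────┘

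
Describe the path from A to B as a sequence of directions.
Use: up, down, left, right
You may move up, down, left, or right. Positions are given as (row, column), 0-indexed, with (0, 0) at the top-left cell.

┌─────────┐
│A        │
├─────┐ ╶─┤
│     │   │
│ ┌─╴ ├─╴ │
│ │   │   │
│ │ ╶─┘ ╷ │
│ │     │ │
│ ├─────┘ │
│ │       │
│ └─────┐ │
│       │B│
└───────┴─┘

Finding the path and converting it to directions:
Path through cells: (0,0) → (0,1) → (0,2) → (0,3) → (1,3) → (1,4) → (2,4) → (3,4) → (4,4) → (5,4)
Directions: right, right, right, down, right, down, down, down, down

Solution:

┌─────────┐
│A → → ↓  │
├─────┐ ╶─┤
│     │↳ ↓│
│ ┌─╴ ├─╴ │
│ │   │  ↓│
│ │ ╶─┘ ╷ │
│ │     │↓│
│ ├─────┘ │
│ │      ↓│
│ └─────┐ │
│       │B│
└───────┴─┘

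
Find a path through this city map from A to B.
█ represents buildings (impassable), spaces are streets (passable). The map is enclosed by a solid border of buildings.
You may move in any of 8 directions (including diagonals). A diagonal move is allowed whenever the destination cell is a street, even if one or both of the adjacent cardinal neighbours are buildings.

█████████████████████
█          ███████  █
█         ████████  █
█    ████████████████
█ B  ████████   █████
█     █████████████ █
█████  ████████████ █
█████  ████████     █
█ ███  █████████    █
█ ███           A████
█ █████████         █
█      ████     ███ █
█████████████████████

Finding the shortest path from A to B:
Movement: 8-directional
Path length: 15 steps
Directions: left → left → left → left → left → left → left → left → left → up-left → up → up-left → up-left → left → up-left

Solution:

█████████████████████
█          ███████  █
█         ████████  █
█    ████████████████
█ B  ████████   █████
█  ↖← █████████████ █
█████↖ ████████████ █
█████ ↖████████     █
█ ███ ↑█████████    █
█ ███  ↖←←←←←←←←A████
█ █████████         █
█      ████     ███ █
█████████████████████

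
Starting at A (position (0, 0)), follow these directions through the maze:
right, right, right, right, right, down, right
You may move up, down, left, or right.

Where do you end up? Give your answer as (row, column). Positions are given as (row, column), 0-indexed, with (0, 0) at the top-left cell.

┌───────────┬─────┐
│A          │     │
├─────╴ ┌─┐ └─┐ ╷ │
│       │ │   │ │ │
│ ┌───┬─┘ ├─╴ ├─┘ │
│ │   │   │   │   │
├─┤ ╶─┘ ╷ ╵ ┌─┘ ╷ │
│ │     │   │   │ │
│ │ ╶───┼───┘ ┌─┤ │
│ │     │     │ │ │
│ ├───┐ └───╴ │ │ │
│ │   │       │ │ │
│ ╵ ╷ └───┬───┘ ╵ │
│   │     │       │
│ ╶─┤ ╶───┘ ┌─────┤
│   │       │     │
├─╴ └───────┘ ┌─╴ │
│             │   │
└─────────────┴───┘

Following directions step by step:
Start: (0, 0)
  right: (0, 0) → (0, 1)
  right: (0, 1) → (0, 2)
  right: (0, 2) → (0, 3)
  right: (0, 3) → (0, 4)
  right: (0, 4) → (0, 5)
  down: (0, 5) → (1, 5)
  right: (1, 5) → (1, 6)
Final position: (1, 6)

Path taken:

┌───────────┬─────┐
│A → → → → ↓│     │
├─────╴ ┌─┐ └─┐ ╷ │
│       │ │↳ B│ │ │
│ ┌───┬─┘ ├─╴ ├─┘ │
│ │   │   │   │   │
├─┤ ╶─┘ ╷ ╵ ┌─┘ ╷ │
│ │     │   │   │ │
│ │ ╶───┼───┘ ┌─┤ │
│ │     │     │ │ │
│ ├───┐ └───╴ │ │ │
│ │   │       │ │ │
│ ╵ ╷ └───┬───┘ ╵ │
│   │     │       │
│ ╶─┤ ╶───┘ ┌─────┤
│   │       │     │
├─╴ └───────┘ ┌─╴ │
│             │   │
└─────────────┴───┘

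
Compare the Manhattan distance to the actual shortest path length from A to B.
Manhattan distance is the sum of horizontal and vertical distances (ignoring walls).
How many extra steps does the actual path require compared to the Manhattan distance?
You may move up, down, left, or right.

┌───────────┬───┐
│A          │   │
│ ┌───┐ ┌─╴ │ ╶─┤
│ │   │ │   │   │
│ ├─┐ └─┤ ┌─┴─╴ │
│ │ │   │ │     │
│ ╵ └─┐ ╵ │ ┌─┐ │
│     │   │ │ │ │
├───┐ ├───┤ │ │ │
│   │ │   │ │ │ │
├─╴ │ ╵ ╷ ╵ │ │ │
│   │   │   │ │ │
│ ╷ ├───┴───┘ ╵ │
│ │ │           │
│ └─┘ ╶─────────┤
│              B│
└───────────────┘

Manhattan distance: |7 - 0| + |7 - 0| = 14
Actual path length: 32
Extra steps: 32 - 14 = 18

Solution:

┌───────────┬───┐
│A          │   │
│ ┌───┐ ┌─╴ │ ╶─┤
│↓│   │ │   │   │
│ ├─┐ └─┤ ┌─┴─╴ │
│↓│ │   │ │↱ → ↓│
│ ╵ └─┐ ╵ │ ┌─┐ │
│↳ → ↓│   │↑│ │↓│
├───┐ ├───┤ │ │ │
│   │↓│↱ ↓│↑│ │↓│
├─╴ │ ╵ ╷ ╵ │ │ │
│   │↳ ↑│↳ ↑│ │↓│
│ ╷ ├───┴───┘ ╵ │
│ │ │↓ ← ← ← ← ↲│
│ └─┘ ╶─────────┤
│    ↳ → → → → B│
└───────────────┘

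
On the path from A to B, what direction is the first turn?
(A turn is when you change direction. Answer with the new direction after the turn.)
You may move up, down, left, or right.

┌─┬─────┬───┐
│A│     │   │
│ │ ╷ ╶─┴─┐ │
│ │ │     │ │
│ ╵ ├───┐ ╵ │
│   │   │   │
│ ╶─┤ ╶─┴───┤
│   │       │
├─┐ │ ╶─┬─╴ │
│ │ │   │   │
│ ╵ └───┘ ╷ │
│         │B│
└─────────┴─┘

Directions: down, down, down, right, down, down, right, right, right, up, right, down
First turn direction: right

Solution:

┌─┬─────┬───┐
│A│     │   │
│ │ ╷ ╶─┴─┐ │
│↓│ │     │ │
│ ╵ ├───┐ ╵ │
│↓  │   │   │
│ ╶─┤ ╶─┴───┤
│↳ ↓│       │
├─┐ │ ╶─┬─╴ │
│ │↓│   │↱ ↓│
│ ╵ └───┘ ╷ │
│  ↳ → → ↑│B│
└─────────┴─┘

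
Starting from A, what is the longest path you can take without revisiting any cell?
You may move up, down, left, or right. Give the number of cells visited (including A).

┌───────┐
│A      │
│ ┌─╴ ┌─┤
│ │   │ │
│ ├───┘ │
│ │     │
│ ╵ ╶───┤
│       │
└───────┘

Finding longest simple path using DFS:
Start: (0, 0)
Longest path visits 9 cells
Path: A → down → down → down → right → up → right → right → up

Solution:

┌───────┐
│A      │
│ ┌─╴ ┌─┤
│↓│   │B│
│ ├───┘ │
│↓│↱ → ↑│
│ ╵ ╶───┤
│↳ ↑    │
└───────┘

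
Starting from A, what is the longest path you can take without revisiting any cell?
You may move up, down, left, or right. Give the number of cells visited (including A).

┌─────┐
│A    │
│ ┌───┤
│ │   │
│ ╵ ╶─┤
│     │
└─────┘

Finding longest simple path using DFS:
Start: (0, 0)
Longest path visits 6 cells
Path: A → down → down → right → up → right

Solution:

┌─────┐
│A    │
│ ┌───┤
│↓│↱ B│
│ ╵ ╶─┤
│↳ ↑  │
└─────┘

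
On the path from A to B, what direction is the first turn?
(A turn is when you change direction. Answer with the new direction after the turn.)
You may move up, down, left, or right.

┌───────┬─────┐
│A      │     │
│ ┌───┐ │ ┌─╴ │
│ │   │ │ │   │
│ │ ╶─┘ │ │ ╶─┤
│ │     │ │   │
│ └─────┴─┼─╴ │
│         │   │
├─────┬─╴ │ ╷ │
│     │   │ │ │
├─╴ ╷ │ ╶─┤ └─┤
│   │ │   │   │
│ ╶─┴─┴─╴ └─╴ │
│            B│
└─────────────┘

Directions: down, down, down, right, right, right, right, down, left, down, right, down, right, right
First turn direction: right

Solution:

┌───────┬─────┐
│A      │     │
│ ┌───┐ │ ┌─╴ │
│↓│   │ │ │   │
│ │ ╶─┘ │ │ ╶─┤
│↓│     │ │   │
│ └─────┴─┼─╴ │
│↳ → → → ↓│   │
├─────┬─╴ │ ╷ │
│     │↓ ↲│ │ │
├─╴ ╷ │ ╶─┤ └─┤
│   │ │↳ ↓│   │
│ ╶─┴─┴─╴ └─╴ │
│        ↳ → B│
└─────────────┘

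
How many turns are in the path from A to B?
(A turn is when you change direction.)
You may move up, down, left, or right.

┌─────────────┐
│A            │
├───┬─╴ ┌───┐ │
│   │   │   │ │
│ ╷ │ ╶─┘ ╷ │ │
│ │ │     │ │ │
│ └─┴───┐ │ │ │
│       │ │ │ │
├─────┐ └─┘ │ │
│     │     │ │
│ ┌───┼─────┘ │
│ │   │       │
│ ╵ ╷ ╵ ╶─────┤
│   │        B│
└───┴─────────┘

Directions: right, right, right, right, right, right, down, down, down, down, down, left, left, left, down, right, right, right
Number of turns: 4

Solution:

┌─────────────┐
│A → → → → → ↓│
├───┬─╴ ┌───┐ │
│   │   │   │↓│
│ ╷ │ ╶─┘ ╷ │ │
│ │ │     │ │↓│
│ └─┴───┐ │ │ │
│       │ │ │↓│
├─────┐ └─┘ │ │
│     │     │↓│
│ ┌───┼─────┘ │
│ │   │↓ ← ← ↲│
│ ╵ ╷ ╵ ╶─────┤
│   │  ↳ → → B│
└───┴─────────┘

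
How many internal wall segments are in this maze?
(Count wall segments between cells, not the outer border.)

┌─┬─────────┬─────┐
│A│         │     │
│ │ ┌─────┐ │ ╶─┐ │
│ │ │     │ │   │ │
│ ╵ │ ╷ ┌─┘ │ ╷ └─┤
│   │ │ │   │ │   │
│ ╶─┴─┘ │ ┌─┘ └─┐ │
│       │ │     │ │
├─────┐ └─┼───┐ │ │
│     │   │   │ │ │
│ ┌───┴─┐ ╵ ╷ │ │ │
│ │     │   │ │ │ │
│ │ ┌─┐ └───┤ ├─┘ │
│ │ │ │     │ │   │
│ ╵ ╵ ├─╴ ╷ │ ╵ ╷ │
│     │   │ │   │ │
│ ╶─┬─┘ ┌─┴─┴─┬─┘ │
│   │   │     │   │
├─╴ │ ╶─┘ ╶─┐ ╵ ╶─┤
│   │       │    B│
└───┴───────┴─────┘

Counting internal wall segments:
Total internal walls: 72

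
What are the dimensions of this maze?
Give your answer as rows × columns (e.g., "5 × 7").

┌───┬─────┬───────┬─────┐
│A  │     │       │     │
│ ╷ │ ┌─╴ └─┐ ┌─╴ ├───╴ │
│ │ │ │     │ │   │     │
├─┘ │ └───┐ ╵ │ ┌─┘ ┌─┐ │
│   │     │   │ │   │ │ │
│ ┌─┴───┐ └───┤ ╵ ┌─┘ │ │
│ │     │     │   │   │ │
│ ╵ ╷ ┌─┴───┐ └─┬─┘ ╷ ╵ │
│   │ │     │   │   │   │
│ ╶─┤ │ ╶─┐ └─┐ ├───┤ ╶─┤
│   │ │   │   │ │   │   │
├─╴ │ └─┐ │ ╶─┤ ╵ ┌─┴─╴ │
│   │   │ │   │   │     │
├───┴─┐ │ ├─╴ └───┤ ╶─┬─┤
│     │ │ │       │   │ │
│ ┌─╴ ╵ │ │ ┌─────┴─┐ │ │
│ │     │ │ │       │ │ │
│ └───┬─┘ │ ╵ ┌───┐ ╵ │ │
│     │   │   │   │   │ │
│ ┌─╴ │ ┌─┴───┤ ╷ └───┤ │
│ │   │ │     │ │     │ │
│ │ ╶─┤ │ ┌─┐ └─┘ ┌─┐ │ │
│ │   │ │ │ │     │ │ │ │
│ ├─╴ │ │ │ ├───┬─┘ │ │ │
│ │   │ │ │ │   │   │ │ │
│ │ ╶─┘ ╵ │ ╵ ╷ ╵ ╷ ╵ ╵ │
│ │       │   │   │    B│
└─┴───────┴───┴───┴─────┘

Counting the maze dimensions:
Rows (vertical): 14
Columns (horizontal): 12
Dimensions: 14 × 12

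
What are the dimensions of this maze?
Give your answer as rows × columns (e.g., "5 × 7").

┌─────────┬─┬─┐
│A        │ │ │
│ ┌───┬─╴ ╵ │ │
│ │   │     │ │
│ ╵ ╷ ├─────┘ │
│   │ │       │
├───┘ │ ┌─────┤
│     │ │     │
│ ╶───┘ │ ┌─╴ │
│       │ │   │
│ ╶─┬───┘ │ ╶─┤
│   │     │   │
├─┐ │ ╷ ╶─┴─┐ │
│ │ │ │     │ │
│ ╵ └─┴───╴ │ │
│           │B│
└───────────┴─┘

Counting the maze dimensions:
Rows (vertical): 8
Columns (horizontal): 7
Dimensions: 8 × 7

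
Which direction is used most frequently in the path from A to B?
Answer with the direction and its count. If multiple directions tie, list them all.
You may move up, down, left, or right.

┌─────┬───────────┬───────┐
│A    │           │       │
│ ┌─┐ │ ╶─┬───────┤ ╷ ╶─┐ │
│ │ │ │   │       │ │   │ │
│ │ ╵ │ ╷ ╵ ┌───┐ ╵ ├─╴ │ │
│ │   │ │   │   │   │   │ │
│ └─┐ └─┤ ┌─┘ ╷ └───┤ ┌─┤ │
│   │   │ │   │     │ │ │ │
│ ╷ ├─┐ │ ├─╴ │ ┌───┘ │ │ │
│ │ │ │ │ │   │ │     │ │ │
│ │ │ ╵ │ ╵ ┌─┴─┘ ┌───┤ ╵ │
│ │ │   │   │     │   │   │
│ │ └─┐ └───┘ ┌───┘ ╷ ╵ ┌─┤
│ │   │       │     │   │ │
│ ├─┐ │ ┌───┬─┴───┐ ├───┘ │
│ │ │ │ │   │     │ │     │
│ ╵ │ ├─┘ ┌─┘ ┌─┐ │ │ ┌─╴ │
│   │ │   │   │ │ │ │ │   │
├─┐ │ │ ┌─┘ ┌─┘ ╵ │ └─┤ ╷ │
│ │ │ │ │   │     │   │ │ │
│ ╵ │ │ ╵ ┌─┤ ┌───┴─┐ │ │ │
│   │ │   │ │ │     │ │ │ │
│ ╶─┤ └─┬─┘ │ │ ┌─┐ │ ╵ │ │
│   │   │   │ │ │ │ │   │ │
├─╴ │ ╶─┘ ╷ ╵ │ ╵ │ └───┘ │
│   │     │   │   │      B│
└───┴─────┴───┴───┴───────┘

Directions: right, right, down, down, down, right, down, down, down, right, right, right, up, right, right, up, right, right, up, up, right, up, left, up, right, right, down, down, down, down, down, left, down, left, up, left, down, down, down, down, right, down, down, right, up, up, up, right, down, down, down, down
Counts: {'right': 16, 'down': 22, 'up': 10, 'left': 4}
Most common: down (22 times)

Solution:

┌─────┬───────────┬───────┐
│A → ↓│           │  ↱ → ↓│
│ ┌─┐ │ ╶─┬───────┤ ╷ ╶─┐ │
│ │ │↓│   │       │ │↑ ↰│↓│
│ │ ╵ │ ╷ ╵ ┌───┐ ╵ ├─╴ │ │
│ │  ↓│ │   │   │   │↱ ↑│↓│
│ └─┐ └─┤ ┌─┘ ╷ └───┤ ┌─┤ │
│   │↳ ↓│ │   │     │↑│ │↓│
│ ╷ ├─┐ │ ├─╴ │ ┌───┘ │ │ │
│ │ │ │↓│ │   │ │↱ → ↑│ │↓│
│ │ │ ╵ │ ╵ ┌─┴─┘ ┌───┤ ╵ │
│ │ │  ↓│   │↱ → ↑│↓ ↰│↓ ↲│
│ │ └─┐ └───┘ ┌───┘ ╷ ╵ ┌─┤
│ │   │↳ → → ↑│    ↓│↑ ↲│ │
│ ├─┐ │ ┌───┬─┴───┐ ├───┘ │
│ │ │ │ │   │     │↓│     │
│ ╵ │ ├─┘ ┌─┘ ┌─┐ │ │ ┌─╴ │
│   │ │   │   │ │ │↓│ │↱ ↓│
├─┐ │ │ ┌─┘ ┌─┘ ╵ │ └─┤ ╷ │
│ │ │ │ │   │     │↳ ↓│↑│↓│
│ ╵ │ │ ╵ ┌─┤ ┌───┴─┐ │ │ │
│   │ │   │ │ │     │↓│↑│↓│
│ ╶─┤ └─┬─┘ │ │ ┌─┐ │ ╵ │ │
│   │   │   │ │ │ │ │↳ ↑│↓│
├─╴ │ ╶─┘ ╷ ╵ │ ╵ │ └───┘ │
│   │     │   │   │      B│
└───┴─────┴───┴───┴───────┘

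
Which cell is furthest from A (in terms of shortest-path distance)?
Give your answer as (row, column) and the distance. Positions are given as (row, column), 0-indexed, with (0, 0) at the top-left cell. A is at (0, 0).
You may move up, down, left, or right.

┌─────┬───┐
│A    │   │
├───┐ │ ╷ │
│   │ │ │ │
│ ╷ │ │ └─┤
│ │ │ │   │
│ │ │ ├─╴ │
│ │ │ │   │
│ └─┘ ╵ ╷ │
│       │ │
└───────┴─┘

Computing BFS distances from A to all cells:
Furthest cell: (1, 4)
Distance: 15 steps

Path from A to the furthest cell:

┌─────┬───┐
│A → ↓│↱ ↓│
├───┐ │ ╷ │
│   │↓│↑│B│
│ ╷ │ │ └─┤
│ │ │↓│↑ ↰│
│ │ │ ├─╴ │
│ │ │↓│↱ ↑│
│ └─┘ ╵ ╷ │
│    ↳ ↑│ │
└───────┴─┘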